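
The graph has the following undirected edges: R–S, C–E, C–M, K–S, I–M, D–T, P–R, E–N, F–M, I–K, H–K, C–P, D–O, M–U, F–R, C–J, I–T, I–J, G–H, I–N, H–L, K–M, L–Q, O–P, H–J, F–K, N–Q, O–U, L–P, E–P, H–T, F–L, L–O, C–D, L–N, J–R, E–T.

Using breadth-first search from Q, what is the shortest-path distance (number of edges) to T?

Level 0: Q
Level 1: L, N
Level 2: E, F, H, I, O, P
Level 3: C, D, G, J, K, M, R, T, U
Level 4: S
T first appears at level 3.

3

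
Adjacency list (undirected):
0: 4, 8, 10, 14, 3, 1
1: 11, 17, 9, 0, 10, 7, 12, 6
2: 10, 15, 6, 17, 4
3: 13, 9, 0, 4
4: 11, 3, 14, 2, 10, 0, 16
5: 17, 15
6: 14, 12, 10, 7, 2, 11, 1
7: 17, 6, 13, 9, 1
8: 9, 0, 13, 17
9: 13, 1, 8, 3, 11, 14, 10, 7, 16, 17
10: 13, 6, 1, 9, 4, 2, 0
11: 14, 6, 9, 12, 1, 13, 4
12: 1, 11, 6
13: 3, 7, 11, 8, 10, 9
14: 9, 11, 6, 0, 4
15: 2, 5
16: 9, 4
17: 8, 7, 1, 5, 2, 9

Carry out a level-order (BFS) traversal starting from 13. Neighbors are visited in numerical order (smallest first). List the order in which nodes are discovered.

Visit 13; enqueue 3, 7, 8, 9, 10, 11 → queue [3, 7, 8, 9, 10, 11]
Visit 3; enqueue 0, 4 → queue [7, 8, 9, 10, 11, 0, 4]
Visit 7; enqueue 1, 6, 17 → queue [8, 9, 10, 11, 0, 4, 1, 6, 17]
Visit 8 → queue [9, 10, 11, 0, 4, 1, 6, 17]
Visit 9; enqueue 14, 16 → queue [10, 11, 0, 4, 1, 6, 17, 14, 16]
Visit 10; enqueue 2 → queue [11, 0, 4, 1, 6, 17, 14, 16, 2]
Visit 11; enqueue 12 → queue [0, 4, 1, 6, 17, 14, 16, 2, 12]
Visit 0 → queue [4, 1, 6, 17, 14, 16, 2, 12]
Visit 4 → queue [1, 6, 17, 14, 16, 2, 12]
Visit 1 → queue [6, 17, 14, 16, 2, 12]
Visit 6 → queue [17, 14, 16, 2, 12]
Visit 17; enqueue 5 → queue [14, 16, 2, 12, 5]
Visit 14 → queue [16, 2, 12, 5]
Visit 16 → queue [2, 12, 5]
Visit 2; enqueue 15 → queue [12, 5, 15]
Visit 12 → queue [5, 15]
Visit 5 → queue [15]
Visit 15 → queue []

13 → 3 → 7 → 8 → 9 → 10 → 11 → 0 → 4 → 1 → 6 → 17 → 14 → 16 → 2 → 12 → 5 → 15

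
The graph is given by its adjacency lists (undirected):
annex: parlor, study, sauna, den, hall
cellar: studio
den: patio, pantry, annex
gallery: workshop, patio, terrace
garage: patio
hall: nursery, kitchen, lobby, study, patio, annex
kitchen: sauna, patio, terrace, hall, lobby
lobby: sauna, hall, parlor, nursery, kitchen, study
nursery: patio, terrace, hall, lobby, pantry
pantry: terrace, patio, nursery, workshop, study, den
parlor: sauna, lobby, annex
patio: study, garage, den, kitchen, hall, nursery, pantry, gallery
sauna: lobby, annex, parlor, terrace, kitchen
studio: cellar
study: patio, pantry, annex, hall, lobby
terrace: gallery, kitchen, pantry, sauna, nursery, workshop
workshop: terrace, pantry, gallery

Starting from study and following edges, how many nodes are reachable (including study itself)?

15

BFS from study visits: study, patio, pantry, annex, hall, lobby, garage, den, kitchen, nursery, gallery, terrace, workshop, parlor, sauna
Reachable nodes: 15 of 17 total.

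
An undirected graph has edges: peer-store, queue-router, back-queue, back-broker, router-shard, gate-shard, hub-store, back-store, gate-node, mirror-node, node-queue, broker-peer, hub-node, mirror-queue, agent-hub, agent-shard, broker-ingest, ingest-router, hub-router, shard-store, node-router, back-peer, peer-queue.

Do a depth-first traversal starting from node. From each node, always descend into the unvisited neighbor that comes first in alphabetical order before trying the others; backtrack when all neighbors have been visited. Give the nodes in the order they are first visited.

Visit node
node → gate
gate → shard
shard → agent
agent → hub
hub → router
router → ingest
ingest → broker
broker → back
back → peer
peer → queue
queue → mirror
peer → store

node -> gate -> shard -> agent -> hub -> router -> ingest -> broker -> back -> peer -> queue -> mirror -> store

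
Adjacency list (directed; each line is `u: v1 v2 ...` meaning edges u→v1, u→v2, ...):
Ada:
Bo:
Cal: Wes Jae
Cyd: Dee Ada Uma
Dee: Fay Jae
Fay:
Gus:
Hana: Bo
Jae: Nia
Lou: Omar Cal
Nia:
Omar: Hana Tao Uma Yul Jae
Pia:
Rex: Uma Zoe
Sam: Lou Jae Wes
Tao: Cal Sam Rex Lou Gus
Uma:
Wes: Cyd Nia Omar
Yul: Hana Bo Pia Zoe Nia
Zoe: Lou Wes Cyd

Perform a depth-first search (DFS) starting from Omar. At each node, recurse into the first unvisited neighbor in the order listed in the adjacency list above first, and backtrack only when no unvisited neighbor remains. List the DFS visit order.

Visit Omar
Omar → Hana
Hana → Bo
Omar → Tao
Tao → Cal
Cal → Wes
Wes → Cyd
Cyd → Dee
Dee → Fay
Dee → Jae
Jae → Nia
Cyd → Ada
Cyd → Uma
Tao → Sam
Sam → Lou
Tao → Rex
Rex → Zoe
Tao → Gus
Omar → Yul
Yul → Pia

Omar, Hana, Bo, Tao, Cal, Wes, Cyd, Dee, Fay, Jae, Nia, Ada, Uma, Sam, Lou, Rex, Zoe, Gus, Yul, Pia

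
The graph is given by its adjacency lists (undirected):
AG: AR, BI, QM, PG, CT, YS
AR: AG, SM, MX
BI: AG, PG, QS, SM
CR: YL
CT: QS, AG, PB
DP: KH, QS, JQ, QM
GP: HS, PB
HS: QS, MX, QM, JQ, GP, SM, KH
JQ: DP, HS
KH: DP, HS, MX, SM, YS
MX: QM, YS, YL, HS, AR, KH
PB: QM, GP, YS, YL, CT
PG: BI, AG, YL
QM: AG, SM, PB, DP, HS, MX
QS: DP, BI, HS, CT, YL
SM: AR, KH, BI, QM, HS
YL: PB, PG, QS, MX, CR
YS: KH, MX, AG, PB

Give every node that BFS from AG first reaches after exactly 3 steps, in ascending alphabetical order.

Level 0: AG
Level 1: AR, BI, CT, PG, QM, YS
Level 2: DP, HS, KH, MX, PB, QS, SM, YL
Level 3: CR, GP, JQ

CR, GP, JQ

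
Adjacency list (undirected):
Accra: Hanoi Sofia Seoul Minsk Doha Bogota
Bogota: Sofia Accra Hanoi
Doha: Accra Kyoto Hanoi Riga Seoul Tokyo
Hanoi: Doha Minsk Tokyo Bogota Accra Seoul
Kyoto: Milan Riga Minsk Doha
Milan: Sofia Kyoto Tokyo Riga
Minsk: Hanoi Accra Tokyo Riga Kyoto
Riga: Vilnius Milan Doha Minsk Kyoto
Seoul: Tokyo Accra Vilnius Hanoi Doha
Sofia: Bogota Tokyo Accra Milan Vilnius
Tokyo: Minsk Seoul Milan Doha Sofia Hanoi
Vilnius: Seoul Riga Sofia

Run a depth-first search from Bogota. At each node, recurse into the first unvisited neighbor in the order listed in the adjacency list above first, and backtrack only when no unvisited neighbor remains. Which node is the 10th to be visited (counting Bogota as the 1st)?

Visit Bogota
Bogota → Sofia
Sofia → Tokyo
Tokyo → Minsk
Minsk → Hanoi
Hanoi → Doha
Doha → Accra
Accra → Seoul
Seoul → Vilnius
Vilnius → Riga
Riga → Milan
Milan → Kyoto

Visit order: Bogota, Sofia, Tokyo, Minsk, Hanoi, Doha, Accra, Seoul, Vilnius, Riga, Milan, Kyoto

Riga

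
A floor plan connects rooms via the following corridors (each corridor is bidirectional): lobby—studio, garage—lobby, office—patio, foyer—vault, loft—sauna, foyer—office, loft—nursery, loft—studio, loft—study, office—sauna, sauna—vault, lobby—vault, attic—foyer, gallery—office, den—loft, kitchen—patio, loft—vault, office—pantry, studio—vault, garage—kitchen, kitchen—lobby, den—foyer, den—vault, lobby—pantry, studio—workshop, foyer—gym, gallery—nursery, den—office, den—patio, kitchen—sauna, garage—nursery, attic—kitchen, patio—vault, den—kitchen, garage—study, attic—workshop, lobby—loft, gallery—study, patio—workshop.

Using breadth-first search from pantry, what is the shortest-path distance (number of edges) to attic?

3

Level 0: pantry
Level 1: lobby, office
Level 2: den, foyer, gallery, garage, kitchen, loft, patio, sauna, studio, vault
Level 3: attic, gym, nursery, study, workshop
attic first appears at level 3.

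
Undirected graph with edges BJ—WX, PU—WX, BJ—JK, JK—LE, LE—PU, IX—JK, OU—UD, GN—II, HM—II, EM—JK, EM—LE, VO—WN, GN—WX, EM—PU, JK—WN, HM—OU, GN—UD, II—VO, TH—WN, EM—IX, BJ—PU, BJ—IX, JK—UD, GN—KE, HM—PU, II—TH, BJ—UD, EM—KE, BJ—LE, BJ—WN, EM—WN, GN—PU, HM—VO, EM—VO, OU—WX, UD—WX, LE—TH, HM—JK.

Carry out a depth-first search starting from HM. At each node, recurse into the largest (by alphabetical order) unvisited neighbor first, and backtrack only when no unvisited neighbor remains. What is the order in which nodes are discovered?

HM -> VO -> WN -> TH -> LE -> PU -> WX -> UD -> OU -> JK -> IX -> EM -> KE -> GN -> II -> BJ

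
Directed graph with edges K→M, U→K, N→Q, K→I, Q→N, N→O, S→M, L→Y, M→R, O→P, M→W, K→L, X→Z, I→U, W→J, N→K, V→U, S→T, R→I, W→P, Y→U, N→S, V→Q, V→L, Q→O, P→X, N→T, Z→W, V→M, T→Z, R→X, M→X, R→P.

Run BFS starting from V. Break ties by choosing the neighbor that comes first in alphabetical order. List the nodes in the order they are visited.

Visit V; enqueue L, M, Q, U → queue [L, M, Q, U]
Visit L; enqueue Y → queue [M, Q, U, Y]
Visit M; enqueue R, W, X → queue [Q, U, Y, R, W, X]
Visit Q; enqueue N, O → queue [U, Y, R, W, X, N, O]
Visit U; enqueue K → queue [Y, R, W, X, N, O, K]
Visit Y → queue [R, W, X, N, O, K]
Visit R; enqueue I, P → queue [W, X, N, O, K, I, P]
Visit W; enqueue J → queue [X, N, O, K, I, P, J]
Visit X; enqueue Z → queue [N, O, K, I, P, J, Z]
Visit N; enqueue S, T → queue [O, K, I, P, J, Z, S, T]
Visit O → queue [K, I, P, J, Z, S, T]
Visit K → queue [I, P, J, Z, S, T]
Visit I → queue [P, J, Z, S, T]
Visit P → queue [J, Z, S, T]
Visit J → queue [Z, S, T]
Visit Z → queue [S, T]
Visit S → queue [T]
Visit T → queue []

V -> L -> M -> Q -> U -> Y -> R -> W -> X -> N -> O -> K -> I -> P -> J -> Z -> S -> T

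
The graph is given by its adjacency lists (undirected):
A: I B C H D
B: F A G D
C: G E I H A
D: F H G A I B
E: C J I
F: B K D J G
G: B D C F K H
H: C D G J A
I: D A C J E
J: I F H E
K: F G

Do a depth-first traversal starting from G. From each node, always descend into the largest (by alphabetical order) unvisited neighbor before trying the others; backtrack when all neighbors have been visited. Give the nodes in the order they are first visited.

Visit G
G → K
K → F
F → J
J → I
I → E
E → C
C → H
H → D
D → B
B → A

G -> K -> F -> J -> I -> E -> C -> H -> D -> B -> A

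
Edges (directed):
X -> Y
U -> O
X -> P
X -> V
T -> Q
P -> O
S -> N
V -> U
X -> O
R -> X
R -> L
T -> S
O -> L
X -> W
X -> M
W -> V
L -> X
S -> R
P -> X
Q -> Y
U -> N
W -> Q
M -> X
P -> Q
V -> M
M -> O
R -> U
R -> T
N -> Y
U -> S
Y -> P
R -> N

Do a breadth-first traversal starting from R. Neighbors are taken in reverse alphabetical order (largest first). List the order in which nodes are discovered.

R X U T N L Y W V P O M S Q

Visit R; enqueue X, U, T, N, L → queue [X, U, T, N, L]
Visit X; enqueue Y, W, V, P, O, M → queue [U, T, N, L, Y, W, V, P, O, M]
Visit U; enqueue S → queue [T, N, L, Y, W, V, P, O, M, S]
Visit T; enqueue Q → queue [N, L, Y, W, V, P, O, M, S, Q]
Visit N → queue [L, Y, W, V, P, O, M, S, Q]
Visit L → queue [Y, W, V, P, O, M, S, Q]
Visit Y → queue [W, V, P, O, M, S, Q]
Visit W → queue [V, P, O, M, S, Q]
Visit V → queue [P, O, M, S, Q]
Visit P → queue [O, M, S, Q]
Visit O → queue [M, S, Q]
Visit M → queue [S, Q]
Visit S → queue [Q]
Visit Q → queue []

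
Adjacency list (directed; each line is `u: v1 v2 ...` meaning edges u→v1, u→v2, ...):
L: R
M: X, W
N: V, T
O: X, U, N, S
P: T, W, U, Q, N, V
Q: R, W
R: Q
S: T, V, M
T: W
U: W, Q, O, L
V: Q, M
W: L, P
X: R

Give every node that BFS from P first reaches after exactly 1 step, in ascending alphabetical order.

N, Q, T, U, V, W

Level 0: P
Level 1: N, Q, T, U, V, W
Level 2: L, M, O, R
Level 3: S, X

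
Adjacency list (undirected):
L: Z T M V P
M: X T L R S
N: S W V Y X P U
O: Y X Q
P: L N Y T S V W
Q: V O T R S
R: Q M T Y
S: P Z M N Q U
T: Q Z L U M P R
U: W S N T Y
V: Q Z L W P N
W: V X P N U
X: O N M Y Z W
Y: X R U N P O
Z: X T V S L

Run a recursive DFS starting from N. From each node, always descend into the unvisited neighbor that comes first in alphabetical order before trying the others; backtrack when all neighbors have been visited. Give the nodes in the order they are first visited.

Visit N
N → P
P → L
L → M
M → R
R → Q
Q → O
O → X
X → W
W → U
U → S
S → Z
Z → T
Z → V
U → Y

N → P → L → M → R → Q → O → X → W → U → S → Z → T → V → Y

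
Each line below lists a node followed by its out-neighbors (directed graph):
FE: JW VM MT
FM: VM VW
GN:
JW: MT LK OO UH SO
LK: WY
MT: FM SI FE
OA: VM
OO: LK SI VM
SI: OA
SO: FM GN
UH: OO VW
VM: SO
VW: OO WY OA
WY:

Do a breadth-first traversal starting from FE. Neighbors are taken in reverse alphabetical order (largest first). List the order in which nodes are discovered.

FE → VM → MT → JW → SO → SI → FM → UH → OO → LK → GN → OA → VW → WY

Visit FE; enqueue VM, MT, JW → queue [VM, MT, JW]
Visit VM; enqueue SO → queue [MT, JW, SO]
Visit MT; enqueue SI, FM → queue [JW, SO, SI, FM]
Visit JW; enqueue UH, OO, LK → queue [SO, SI, FM, UH, OO, LK]
Visit SO; enqueue GN → queue [SI, FM, UH, OO, LK, GN]
Visit SI; enqueue OA → queue [FM, UH, OO, LK, GN, OA]
Visit FM; enqueue VW → queue [UH, OO, LK, GN, OA, VW]
Visit UH → queue [OO, LK, GN, OA, VW]
Visit OO → queue [LK, GN, OA, VW]
Visit LK; enqueue WY → queue [GN, OA, VW, WY]
Visit GN → queue [OA, VW, WY]
Visit OA → queue [VW, WY]
Visit VW → queue [WY]
Visit WY → queue []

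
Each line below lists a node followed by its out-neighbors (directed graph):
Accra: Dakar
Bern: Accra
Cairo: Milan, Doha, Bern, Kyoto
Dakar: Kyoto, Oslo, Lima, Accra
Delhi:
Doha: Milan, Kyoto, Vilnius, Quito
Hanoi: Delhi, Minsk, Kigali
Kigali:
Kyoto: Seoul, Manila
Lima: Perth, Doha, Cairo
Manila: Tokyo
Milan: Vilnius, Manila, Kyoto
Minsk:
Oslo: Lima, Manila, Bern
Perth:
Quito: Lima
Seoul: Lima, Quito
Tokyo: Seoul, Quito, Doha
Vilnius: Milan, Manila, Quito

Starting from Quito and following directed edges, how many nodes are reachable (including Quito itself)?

15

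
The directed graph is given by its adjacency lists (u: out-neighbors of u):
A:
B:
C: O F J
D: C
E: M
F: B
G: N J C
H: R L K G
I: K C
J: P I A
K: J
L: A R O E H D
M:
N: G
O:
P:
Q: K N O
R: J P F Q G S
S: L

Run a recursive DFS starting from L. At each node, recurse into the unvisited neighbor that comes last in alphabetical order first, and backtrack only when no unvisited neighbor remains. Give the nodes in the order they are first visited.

L → R → S → Q → O → N → G → J → P → I → K → C → F → B → A → H → E → M → D

Visit L
L → R
R → S
R → Q
Q → O
Q → N
N → G
G → J
J → P
J → I
I → K
I → C
C → F
F → B
J → A
L → H
L → E
E → M
L → D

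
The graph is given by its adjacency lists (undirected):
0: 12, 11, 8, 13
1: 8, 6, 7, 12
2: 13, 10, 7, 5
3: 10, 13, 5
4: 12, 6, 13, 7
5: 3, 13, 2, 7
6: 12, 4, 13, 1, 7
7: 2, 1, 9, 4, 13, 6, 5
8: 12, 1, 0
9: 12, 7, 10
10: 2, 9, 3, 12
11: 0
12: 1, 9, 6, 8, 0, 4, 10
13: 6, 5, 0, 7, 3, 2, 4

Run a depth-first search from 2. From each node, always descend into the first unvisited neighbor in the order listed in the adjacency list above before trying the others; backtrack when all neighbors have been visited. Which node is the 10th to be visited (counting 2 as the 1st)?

9

Visit 2
2 → 13
13 → 6
6 → 12
12 → 1
1 → 8
8 → 0
0 → 11
1 → 7
7 → 9
9 → 10
10 → 3
3 → 5
7 → 4

Visit order: 2, 13, 6, 12, 1, 8, 0, 11, 7, 9, 10, 3, 5, 4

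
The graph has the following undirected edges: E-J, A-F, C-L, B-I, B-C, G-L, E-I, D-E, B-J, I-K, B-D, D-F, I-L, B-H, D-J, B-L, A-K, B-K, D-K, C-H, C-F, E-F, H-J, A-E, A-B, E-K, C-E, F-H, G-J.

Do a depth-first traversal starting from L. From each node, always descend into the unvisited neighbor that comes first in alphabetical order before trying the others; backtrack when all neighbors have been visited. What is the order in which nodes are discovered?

Visit L
L → B
B → A
A → E
E → C
C → F
F → D
D → J
J → G
J → H
D → K
K → I

L → B → A → E → C → F → D → J → G → H → K → I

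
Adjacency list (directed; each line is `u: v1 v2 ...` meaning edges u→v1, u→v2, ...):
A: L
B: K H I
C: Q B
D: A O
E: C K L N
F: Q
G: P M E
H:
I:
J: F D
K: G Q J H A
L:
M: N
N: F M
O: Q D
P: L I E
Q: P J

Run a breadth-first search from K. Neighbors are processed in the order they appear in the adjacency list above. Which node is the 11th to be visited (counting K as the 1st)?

D

Visit K; enqueue G, Q, J, H, A → queue [G, Q, J, H, A]
Visit G; enqueue P, M, E → queue [Q, J, H, A, P, M, E]
Visit Q → queue [J, H, A, P, M, E]
Visit J; enqueue F, D → queue [H, A, P, M, E, F, D]
Visit H → queue [A, P, M, E, F, D]
Visit A; enqueue L → queue [P, M, E, F, D, L]
Visit P; enqueue I → queue [M, E, F, D, L, I]
Visit M; enqueue N → queue [E, F, D, L, I, N]
Visit E; enqueue C → queue [F, D, L, I, N, C]
Visit F → queue [D, L, I, N, C]
Visit D; enqueue O → queue [L, I, N, C, O]
Visit L → queue [I, N, C, O]
Visit I → queue [N, C, O]
Visit N → queue [C, O]
Visit C; enqueue B → queue [O, B]
Visit O → queue [B]
Visit B → queue []

Visit order: K, G, Q, J, H, A, P, M, E, F, D, L, I, N, C, O, B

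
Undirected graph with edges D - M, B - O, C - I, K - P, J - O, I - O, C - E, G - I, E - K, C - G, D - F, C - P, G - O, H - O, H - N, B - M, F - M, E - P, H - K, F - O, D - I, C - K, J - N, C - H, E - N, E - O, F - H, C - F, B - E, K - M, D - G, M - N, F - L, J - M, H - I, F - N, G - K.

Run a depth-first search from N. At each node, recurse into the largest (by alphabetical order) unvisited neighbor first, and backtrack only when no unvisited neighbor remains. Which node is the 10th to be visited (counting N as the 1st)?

F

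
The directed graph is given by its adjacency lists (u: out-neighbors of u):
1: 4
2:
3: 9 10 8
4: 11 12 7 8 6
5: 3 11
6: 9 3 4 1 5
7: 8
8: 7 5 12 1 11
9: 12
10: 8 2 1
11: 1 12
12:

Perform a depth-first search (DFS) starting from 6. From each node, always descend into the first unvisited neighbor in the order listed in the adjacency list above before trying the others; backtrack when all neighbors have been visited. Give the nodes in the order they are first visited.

Visit 6
6 → 9
9 → 12
6 → 3
3 → 10
10 → 8
8 → 7
8 → 5
5 → 11
11 → 1
1 → 4
10 → 2

6 → 9 → 12 → 3 → 10 → 8 → 7 → 5 → 11 → 1 → 4 → 2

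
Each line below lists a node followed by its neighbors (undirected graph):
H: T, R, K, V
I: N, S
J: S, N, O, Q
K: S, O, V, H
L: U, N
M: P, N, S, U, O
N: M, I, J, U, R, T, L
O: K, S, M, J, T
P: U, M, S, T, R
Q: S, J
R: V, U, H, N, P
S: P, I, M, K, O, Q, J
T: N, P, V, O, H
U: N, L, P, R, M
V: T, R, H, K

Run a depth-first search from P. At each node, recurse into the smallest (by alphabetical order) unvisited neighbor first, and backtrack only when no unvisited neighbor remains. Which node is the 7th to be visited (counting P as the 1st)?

Visit P
P → M
M → N
N → I
I → S
S → J
J → O
O → K
K → H
H → R
R → U
U → L
R → V
V → T
J → Q

Visit order: P, M, N, I, S, J, O, K, H, R, U, L, V, T, Q

O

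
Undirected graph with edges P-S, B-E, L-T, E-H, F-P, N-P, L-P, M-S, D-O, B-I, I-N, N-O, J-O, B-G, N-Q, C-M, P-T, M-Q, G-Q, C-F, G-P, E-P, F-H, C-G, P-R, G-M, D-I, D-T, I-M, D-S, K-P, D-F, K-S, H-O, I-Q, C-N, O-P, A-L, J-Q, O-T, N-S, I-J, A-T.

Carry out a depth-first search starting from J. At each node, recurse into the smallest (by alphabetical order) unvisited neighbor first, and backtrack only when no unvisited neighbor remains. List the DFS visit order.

J → I → B → E → H → F → C → G → M → Q → N → O → D → S → K → P → L → A → T → R

Visit J
J → I
I → B
B → E
E → H
H → F
F → C
C → G
G → M
M → Q
Q → N
N → O
O → D
D → S
S → K
K → P
P → L
L → A
A → T
P → R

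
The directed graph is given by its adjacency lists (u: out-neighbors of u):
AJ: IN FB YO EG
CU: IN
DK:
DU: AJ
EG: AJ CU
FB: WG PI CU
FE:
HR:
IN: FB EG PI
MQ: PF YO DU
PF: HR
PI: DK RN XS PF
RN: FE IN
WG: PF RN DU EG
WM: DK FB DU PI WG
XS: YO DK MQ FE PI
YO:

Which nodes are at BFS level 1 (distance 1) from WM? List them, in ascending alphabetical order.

DK, DU, FB, PI, WG

Level 0: WM
Level 1: DK, DU, FB, PI, WG
Level 2: AJ, CU, EG, PF, RN, XS
Level 3: FE, HR, IN, MQ, YO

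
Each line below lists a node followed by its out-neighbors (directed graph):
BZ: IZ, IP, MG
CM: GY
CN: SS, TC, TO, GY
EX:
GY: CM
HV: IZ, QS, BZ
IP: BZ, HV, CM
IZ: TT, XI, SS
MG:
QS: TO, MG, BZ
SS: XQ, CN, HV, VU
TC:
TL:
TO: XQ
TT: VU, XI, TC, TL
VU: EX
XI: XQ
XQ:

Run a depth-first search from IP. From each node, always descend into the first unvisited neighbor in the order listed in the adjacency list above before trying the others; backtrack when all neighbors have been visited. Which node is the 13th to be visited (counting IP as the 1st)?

TO

Visit IP
IP → BZ
BZ → IZ
IZ → TT
TT → VU
VU → EX
TT → XI
XI → XQ
TT → TC
TT → TL
IZ → SS
SS → CN
CN → TO
CN → GY
GY → CM
SS → HV
HV → QS
QS → MG

Visit order: IP, BZ, IZ, TT, VU, EX, XI, XQ, TC, TL, SS, CN, TO, GY, CM, HV, QS, MG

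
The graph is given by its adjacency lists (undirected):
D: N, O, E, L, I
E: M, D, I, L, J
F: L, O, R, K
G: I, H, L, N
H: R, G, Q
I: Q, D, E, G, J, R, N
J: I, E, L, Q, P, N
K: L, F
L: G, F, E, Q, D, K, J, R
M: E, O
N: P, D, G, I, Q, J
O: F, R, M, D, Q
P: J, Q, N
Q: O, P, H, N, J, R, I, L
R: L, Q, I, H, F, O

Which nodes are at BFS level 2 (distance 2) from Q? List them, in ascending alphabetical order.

Level 0: Q
Level 1: H, I, J, L, N, O, P, R
Level 2: D, E, F, G, K, M

D, E, F, G, K, M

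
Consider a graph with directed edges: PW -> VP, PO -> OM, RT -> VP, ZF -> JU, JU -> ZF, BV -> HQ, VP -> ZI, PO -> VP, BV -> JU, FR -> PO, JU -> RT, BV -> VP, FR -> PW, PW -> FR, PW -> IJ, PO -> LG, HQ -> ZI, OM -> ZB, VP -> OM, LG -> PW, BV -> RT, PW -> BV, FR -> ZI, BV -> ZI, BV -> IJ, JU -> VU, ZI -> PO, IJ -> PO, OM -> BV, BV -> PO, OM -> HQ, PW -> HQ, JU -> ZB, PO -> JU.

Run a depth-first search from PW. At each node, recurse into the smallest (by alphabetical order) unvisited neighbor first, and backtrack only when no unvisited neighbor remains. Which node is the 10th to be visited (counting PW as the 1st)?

ZB

Visit PW
PW → BV
BV → HQ
HQ → ZI
ZI → PO
PO → JU
JU → RT
RT → VP
VP → OM
OM → ZB
JU → VU
JU → ZF
PO → LG
BV → IJ
PW → FR

Visit order: PW, BV, HQ, ZI, PO, JU, RT, VP, OM, ZB, VU, ZF, LG, IJ, FR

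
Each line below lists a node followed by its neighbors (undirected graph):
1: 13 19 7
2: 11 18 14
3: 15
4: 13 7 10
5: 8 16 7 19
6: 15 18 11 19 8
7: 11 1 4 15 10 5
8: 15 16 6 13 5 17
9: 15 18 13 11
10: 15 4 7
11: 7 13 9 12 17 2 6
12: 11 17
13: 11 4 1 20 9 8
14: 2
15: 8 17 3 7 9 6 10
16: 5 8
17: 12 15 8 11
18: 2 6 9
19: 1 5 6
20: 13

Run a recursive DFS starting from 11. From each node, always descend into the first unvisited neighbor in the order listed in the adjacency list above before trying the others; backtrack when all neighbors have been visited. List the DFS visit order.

Visit 11
11 → 7
7 → 1
1 → 13
13 → 4
4 → 10
10 → 15
15 → 8
8 → 16
16 → 5
5 → 19
19 → 6
6 → 18
18 → 2
2 → 14
18 → 9
8 → 17
17 → 12
15 → 3
13 → 20

11, 7, 1, 13, 4, 10, 15, 8, 16, 5, 19, 6, 18, 2, 14, 9, 17, 12, 3, 20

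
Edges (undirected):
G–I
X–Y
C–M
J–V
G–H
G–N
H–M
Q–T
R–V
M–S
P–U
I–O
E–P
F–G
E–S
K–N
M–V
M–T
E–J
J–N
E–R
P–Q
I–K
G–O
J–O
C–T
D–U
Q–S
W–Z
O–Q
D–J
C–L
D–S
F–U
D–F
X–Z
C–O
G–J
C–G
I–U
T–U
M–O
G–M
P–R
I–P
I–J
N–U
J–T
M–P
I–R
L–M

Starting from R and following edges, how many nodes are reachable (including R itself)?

BFS from R visits: R, E, I, P, V, J, S, G, K, O, U, M, Q, D, N, T, C, F, H, L
Reachable nodes: 20 of 24 total.

20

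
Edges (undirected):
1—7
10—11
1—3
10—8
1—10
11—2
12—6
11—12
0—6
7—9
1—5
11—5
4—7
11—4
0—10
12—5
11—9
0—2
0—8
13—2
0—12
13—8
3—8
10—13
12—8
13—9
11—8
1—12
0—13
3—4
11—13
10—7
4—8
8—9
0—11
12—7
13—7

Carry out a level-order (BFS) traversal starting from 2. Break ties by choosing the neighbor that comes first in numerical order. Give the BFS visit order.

2, 0, 11, 13, 6, 8, 10, 12, 4, 5, 9, 7, 3, 1

Visit 2; enqueue 0, 11, 13 → queue [0, 11, 13]
Visit 0; enqueue 6, 8, 10, 12 → queue [11, 13, 6, 8, 10, 12]
Visit 11; enqueue 4, 5, 9 → queue [13, 6, 8, 10, 12, 4, 5, 9]
Visit 13; enqueue 7 → queue [6, 8, 10, 12, 4, 5, 9, 7]
Visit 6 → queue [8, 10, 12, 4, 5, 9, 7]
Visit 8; enqueue 3 → queue [10, 12, 4, 5, 9, 7, 3]
Visit 10; enqueue 1 → queue [12, 4, 5, 9, 7, 3, 1]
Visit 12 → queue [4, 5, 9, 7, 3, 1]
Visit 4 → queue [5, 9, 7, 3, 1]
Visit 5 → queue [9, 7, 3, 1]
Visit 9 → queue [7, 3, 1]
Visit 7 → queue [3, 1]
Visit 3 → queue [1]
Visit 1 → queue []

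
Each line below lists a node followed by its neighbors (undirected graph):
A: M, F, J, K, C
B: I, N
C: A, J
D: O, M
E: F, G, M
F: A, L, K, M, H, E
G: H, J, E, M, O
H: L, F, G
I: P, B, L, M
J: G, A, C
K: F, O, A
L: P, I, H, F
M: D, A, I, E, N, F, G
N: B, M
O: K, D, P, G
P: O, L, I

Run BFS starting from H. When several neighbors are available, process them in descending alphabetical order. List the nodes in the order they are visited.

Visit H; enqueue L, G, F → queue [L, G, F]
Visit L; enqueue P, I → queue [G, F, P, I]
Visit G; enqueue O, M, J, E → queue [F, P, I, O, M, J, E]
Visit F; enqueue K, A → queue [P, I, O, M, J, E, K, A]
Visit P → queue [I, O, M, J, E, K, A]
Visit I; enqueue B → queue [O, M, J, E, K, A, B]
Visit O; enqueue D → queue [M, J, E, K, A, B, D]
Visit M; enqueue N → queue [J, E, K, A, B, D, N]
Visit J; enqueue C → queue [E, K, A, B, D, N, C]
Visit E → queue [K, A, B, D, N, C]
Visit K → queue [A, B, D, N, C]
Visit A → queue [B, D, N, C]
Visit B → queue [D, N, C]
Visit D → queue [N, C]
Visit N → queue [C]
Visit C → queue []

H → L → G → F → P → I → O → M → J → E → K → A → B → D → N → C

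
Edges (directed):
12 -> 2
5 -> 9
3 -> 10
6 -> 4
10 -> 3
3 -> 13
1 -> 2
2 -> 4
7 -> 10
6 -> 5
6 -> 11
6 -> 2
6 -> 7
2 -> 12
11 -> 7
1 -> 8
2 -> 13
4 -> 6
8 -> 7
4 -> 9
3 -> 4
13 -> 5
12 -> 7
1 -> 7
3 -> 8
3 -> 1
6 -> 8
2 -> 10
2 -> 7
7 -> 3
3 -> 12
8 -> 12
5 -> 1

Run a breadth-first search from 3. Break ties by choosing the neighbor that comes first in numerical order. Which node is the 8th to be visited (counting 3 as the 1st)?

Visit 3; enqueue 1, 4, 8, 10, 12, 13 → queue [1, 4, 8, 10, 12, 13]
Visit 1; enqueue 2, 7 → queue [4, 8, 10, 12, 13, 2, 7]
Visit 4; enqueue 6, 9 → queue [8, 10, 12, 13, 2, 7, 6, 9]
Visit 8 → queue [10, 12, 13, 2, 7, 6, 9]
Visit 10 → queue [12, 13, 2, 7, 6, 9]
Visit 12 → queue [13, 2, 7, 6, 9]
Visit 13; enqueue 5 → queue [2, 7, 6, 9, 5]
Visit 2 → queue [7, 6, 9, 5]
Visit 7 → queue [6, 9, 5]
Visit 6; enqueue 11 → queue [9, 5, 11]
Visit 9 → queue [5, 11]
Visit 5 → queue [11]
Visit 11 → queue []

Visit order: 3, 1, 4, 8, 10, 12, 13, 2, 7, 6, 9, 5, 11

2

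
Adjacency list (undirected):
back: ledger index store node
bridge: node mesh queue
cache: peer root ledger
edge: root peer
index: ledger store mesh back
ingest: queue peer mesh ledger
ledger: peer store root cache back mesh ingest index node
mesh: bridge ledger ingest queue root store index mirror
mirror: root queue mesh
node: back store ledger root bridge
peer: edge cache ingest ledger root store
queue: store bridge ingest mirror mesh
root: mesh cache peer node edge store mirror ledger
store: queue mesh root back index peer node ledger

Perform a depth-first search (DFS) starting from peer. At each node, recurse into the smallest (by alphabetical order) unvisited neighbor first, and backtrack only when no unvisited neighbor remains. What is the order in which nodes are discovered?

Visit peer
peer → cache
cache → ledger
ledger → back
back → index
index → mesh
mesh → bridge
bridge → node
node → root
root → edge
root → mirror
mirror → queue
queue → ingest
queue → store

peer, cache, ledger, back, index, mesh, bridge, node, root, edge, mirror, queue, ingest, store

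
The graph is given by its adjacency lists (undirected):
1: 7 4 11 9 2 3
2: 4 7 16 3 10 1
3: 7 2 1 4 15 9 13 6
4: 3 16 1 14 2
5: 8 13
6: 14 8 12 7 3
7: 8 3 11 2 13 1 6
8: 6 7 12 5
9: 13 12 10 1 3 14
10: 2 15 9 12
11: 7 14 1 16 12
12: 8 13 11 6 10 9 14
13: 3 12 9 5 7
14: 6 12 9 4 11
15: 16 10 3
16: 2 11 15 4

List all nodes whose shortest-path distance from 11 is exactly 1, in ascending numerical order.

1, 7, 12, 14, 16

Level 0: 11
Level 1: 1, 7, 12, 14, 16
Level 2: 2, 3, 4, 6, 8, 9, 10, 13, 15
Level 3: 5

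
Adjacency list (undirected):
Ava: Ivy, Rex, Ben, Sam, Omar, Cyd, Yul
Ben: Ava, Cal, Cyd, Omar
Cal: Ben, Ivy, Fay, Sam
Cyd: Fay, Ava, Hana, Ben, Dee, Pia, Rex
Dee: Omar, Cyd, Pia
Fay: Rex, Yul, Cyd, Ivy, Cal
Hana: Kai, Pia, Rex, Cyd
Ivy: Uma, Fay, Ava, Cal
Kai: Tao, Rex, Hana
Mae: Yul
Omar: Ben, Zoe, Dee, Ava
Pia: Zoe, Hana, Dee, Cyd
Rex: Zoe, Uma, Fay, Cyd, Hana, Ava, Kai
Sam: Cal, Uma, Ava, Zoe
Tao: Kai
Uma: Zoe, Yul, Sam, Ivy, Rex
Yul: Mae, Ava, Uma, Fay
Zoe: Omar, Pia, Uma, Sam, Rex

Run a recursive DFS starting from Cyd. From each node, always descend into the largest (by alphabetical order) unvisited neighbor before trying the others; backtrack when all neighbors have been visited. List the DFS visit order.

Visit Cyd
Cyd → Rex
Rex → Zoe
Zoe → Uma
Uma → Yul
Yul → Mae
Yul → Fay
Fay → Ivy
Ivy → Cal
Cal → Sam
Sam → Ava
Ava → Omar
Omar → Dee
Dee → Pia
Pia → Hana
Hana → Kai
Kai → Tao
Omar → Ben

Cyd → Rex → Zoe → Uma → Yul → Mae → Fay → Ivy → Cal → Sam → Ava → Omar → Dee → Pia → Hana → Kai → Tao → Ben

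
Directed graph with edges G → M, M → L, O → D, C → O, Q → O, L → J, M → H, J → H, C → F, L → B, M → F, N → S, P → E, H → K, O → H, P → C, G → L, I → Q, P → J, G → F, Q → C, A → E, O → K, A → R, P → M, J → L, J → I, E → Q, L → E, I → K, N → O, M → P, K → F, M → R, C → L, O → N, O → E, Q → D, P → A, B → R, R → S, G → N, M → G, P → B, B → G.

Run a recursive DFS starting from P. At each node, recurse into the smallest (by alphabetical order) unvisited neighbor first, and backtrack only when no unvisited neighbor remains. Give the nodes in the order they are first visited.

Visit P
P → A
A → E
E → Q
Q → C
C → F
C → L
L → B
B → G
G → M
M → H
H → K
M → R
R → S
G → N
N → O
O → D
L → J
J → I

P -> A -> E -> Q -> C -> F -> L -> B -> G -> M -> H -> K -> R -> S -> N -> O -> D -> J -> I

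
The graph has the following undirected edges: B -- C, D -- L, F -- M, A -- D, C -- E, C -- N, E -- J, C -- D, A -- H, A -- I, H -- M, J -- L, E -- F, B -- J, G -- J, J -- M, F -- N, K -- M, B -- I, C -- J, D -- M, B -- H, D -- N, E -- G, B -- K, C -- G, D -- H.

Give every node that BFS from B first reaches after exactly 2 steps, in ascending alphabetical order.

Level 0: B
Level 1: C, H, I, J, K
Level 2: A, D, E, G, L, M, N
Level 3: F

A, D, E, G, L, M, N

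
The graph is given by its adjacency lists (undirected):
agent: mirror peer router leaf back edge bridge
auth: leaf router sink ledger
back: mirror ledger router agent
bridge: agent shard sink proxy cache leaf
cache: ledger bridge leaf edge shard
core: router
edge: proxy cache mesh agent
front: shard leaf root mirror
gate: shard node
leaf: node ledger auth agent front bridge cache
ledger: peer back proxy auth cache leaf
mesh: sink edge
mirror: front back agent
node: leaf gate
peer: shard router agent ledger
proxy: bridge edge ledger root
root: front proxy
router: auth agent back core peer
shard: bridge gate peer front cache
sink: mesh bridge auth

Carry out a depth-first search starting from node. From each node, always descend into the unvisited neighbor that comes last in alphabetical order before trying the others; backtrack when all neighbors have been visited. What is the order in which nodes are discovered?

Visit node
node → leaf
leaf → ledger
ledger → proxy
proxy → root
root → front
front → shard
shard → peer
peer → router
router → core
router → back
back → mirror
mirror → agent
agent → edge
edge → mesh
mesh → sink
sink → bridge
bridge → cache
sink → auth
shard → gate

node leaf ledger proxy root front shard peer router core back mirror agent edge mesh sink bridge cache auth gate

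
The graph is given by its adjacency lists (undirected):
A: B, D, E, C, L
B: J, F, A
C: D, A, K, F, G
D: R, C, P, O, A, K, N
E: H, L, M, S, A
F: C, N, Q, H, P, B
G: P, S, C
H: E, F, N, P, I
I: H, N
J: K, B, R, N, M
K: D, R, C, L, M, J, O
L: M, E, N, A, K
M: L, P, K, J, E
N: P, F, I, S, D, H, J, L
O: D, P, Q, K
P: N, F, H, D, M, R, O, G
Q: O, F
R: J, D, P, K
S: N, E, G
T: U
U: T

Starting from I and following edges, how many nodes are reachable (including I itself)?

BFS from I visits: I, H, N, E, F, P, S, D, J, L, M, A, C, Q, B, R, O, G, K
Reachable nodes: 19 of 21 total.

19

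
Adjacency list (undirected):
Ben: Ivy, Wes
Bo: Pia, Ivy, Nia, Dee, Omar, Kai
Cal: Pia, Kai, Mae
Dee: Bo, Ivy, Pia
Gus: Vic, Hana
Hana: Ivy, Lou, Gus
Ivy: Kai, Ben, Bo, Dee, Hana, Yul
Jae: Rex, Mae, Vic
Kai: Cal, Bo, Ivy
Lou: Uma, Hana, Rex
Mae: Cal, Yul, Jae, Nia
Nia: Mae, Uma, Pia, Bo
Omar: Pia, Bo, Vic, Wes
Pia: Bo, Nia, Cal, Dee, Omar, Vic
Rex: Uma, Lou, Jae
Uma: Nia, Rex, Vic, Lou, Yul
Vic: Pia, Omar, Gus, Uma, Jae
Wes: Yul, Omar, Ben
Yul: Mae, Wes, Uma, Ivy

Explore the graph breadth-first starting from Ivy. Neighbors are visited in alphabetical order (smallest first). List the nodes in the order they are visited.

Ivy → Ben → Bo → Dee → Hana → Kai → Yul → Wes → Nia → Omar → Pia → Gus → Lou → Cal → Mae → Uma → Vic → Rex → Jae

Visit Ivy; enqueue Ben, Bo, Dee, Hana, Kai, Yul → queue [Ben, Bo, Dee, Hana, Kai, Yul]
Visit Ben; enqueue Wes → queue [Bo, Dee, Hana, Kai, Yul, Wes]
Visit Bo; enqueue Nia, Omar, Pia → queue [Dee, Hana, Kai, Yul, Wes, Nia, Omar, Pia]
Visit Dee → queue [Hana, Kai, Yul, Wes, Nia, Omar, Pia]
Visit Hana; enqueue Gus, Lou → queue [Kai, Yul, Wes, Nia, Omar, Pia, Gus, Lou]
Visit Kai; enqueue Cal → queue [Yul, Wes, Nia, Omar, Pia, Gus, Lou, Cal]
Visit Yul; enqueue Mae, Uma → queue [Wes, Nia, Omar, Pia, Gus, Lou, Cal, Mae, Uma]
Visit Wes → queue [Nia, Omar, Pia, Gus, Lou, Cal, Mae, Uma]
Visit Nia → queue [Omar, Pia, Gus, Lou, Cal, Mae, Uma]
Visit Omar; enqueue Vic → queue [Pia, Gus, Lou, Cal, Mae, Uma, Vic]
Visit Pia → queue [Gus, Lou, Cal, Mae, Uma, Vic]
Visit Gus → queue [Lou, Cal, Mae, Uma, Vic]
Visit Lou; enqueue Rex → queue [Cal, Mae, Uma, Vic, Rex]
Visit Cal → queue [Mae, Uma, Vic, Rex]
Visit Mae; enqueue Jae → queue [Uma, Vic, Rex, Jae]
Visit Uma → queue [Vic, Rex, Jae]
Visit Vic → queue [Rex, Jae]
Visit Rex → queue [Jae]
Visit Jae → queue []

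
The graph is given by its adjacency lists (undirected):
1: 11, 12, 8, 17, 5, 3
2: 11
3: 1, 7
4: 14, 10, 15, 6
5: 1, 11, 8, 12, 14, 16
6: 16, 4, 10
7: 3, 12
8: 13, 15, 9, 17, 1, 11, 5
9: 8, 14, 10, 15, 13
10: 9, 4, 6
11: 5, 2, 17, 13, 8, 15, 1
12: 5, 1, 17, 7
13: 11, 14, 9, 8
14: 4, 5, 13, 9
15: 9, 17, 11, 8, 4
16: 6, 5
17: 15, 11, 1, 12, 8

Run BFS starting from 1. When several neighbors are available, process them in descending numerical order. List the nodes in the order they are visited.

Visit 1; enqueue 17, 12, 11, 8, 5, 3 → queue [17, 12, 11, 8, 5, 3]
Visit 17; enqueue 15 → queue [12, 11, 8, 5, 3, 15]
Visit 12; enqueue 7 → queue [11, 8, 5, 3, 15, 7]
Visit 11; enqueue 13, 2 → queue [8, 5, 3, 15, 7, 13, 2]
Visit 8; enqueue 9 → queue [5, 3, 15, 7, 13, 2, 9]
Visit 5; enqueue 16, 14 → queue [3, 15, 7, 13, 2, 9, 16, 14]
Visit 3 → queue [15, 7, 13, 2, 9, 16, 14]
Visit 15; enqueue 4 → queue [7, 13, 2, 9, 16, 14, 4]
Visit 7 → queue [13, 2, 9, 16, 14, 4]
Visit 13 → queue [2, 9, 16, 14, 4]
Visit 2 → queue [9, 16, 14, 4]
Visit 9; enqueue 10 → queue [16, 14, 4, 10]
Visit 16; enqueue 6 → queue [14, 4, 10, 6]
Visit 14 → queue [4, 10, 6]
Visit 4 → queue [10, 6]
Visit 10 → queue [6]
Visit 6 → queue []

1 → 17 → 12 → 11 → 8 → 5 → 3 → 15 → 7 → 13 → 2 → 9 → 16 → 14 → 4 → 10 → 6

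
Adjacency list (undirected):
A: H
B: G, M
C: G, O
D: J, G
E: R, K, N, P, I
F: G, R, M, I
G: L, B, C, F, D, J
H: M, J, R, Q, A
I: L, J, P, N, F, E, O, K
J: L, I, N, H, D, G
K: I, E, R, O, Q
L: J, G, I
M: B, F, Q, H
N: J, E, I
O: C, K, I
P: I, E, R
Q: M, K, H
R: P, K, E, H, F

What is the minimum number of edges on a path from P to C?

Level 0: P
Level 1: E, I, R
Level 2: F, H, J, K, L, N, O
Level 3: A, C, D, G, M, Q
Level 4: B
C first appears at level 3.

3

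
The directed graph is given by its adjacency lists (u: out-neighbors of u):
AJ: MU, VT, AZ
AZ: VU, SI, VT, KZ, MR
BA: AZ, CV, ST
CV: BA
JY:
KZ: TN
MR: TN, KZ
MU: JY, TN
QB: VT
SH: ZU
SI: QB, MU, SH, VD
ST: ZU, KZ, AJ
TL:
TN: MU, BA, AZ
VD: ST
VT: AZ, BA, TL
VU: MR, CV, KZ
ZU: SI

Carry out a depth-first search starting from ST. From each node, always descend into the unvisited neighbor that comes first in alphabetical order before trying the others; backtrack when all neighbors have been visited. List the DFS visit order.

Visit ST
ST → AJ
AJ → AZ
AZ → KZ
KZ → TN
TN → BA
BA → CV
TN → MU
MU → JY
AZ → MR
AZ → SI
SI → QB
QB → VT
VT → TL
SI → SH
SH → ZU
SI → VD
AZ → VU

ST, AJ, AZ, KZ, TN, BA, CV, MU, JY, MR, SI, QB, VT, TL, SH, ZU, VD, VU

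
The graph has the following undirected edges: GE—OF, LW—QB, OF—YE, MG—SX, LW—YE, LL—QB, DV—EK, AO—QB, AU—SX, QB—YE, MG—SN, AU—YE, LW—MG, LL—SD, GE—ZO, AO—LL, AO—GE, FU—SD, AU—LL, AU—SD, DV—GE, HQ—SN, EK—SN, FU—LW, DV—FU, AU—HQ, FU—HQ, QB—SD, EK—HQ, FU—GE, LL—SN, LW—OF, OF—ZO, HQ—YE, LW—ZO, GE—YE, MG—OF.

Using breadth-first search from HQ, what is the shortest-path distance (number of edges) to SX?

Level 0: HQ
Level 1: AU, EK, FU, SN, YE
Level 2: DV, GE, LL, LW, MG, OF, QB, SD, SX
Level 3: AO, ZO
SX first appears at level 2.

2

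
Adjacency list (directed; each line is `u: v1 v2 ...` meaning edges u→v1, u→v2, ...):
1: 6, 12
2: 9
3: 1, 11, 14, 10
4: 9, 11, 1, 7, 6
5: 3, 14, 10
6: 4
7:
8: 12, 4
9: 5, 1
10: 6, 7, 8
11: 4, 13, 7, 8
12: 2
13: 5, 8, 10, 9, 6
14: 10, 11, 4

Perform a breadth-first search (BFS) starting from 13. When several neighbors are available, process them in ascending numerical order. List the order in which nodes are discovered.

Visit 13; enqueue 5, 6, 8, 9, 10 → queue [5, 6, 8, 9, 10]
Visit 5; enqueue 3, 14 → queue [6, 8, 9, 10, 3, 14]
Visit 6; enqueue 4 → queue [8, 9, 10, 3, 14, 4]
Visit 8; enqueue 12 → queue [9, 10, 3, 14, 4, 12]
Visit 9; enqueue 1 → queue [10, 3, 14, 4, 12, 1]
Visit 10; enqueue 7 → queue [3, 14, 4, 12, 1, 7]
Visit 3; enqueue 11 → queue [14, 4, 12, 1, 7, 11]
Visit 14 → queue [4, 12, 1, 7, 11]
Visit 4 → queue [12, 1, 7, 11]
Visit 12; enqueue 2 → queue [1, 7, 11, 2]
Visit 1 → queue [7, 11, 2]
Visit 7 → queue [11, 2]
Visit 11 → queue [2]
Visit 2 → queue []

13 -> 5 -> 6 -> 8 -> 9 -> 10 -> 3 -> 14 -> 4 -> 12 -> 1 -> 7 -> 11 -> 2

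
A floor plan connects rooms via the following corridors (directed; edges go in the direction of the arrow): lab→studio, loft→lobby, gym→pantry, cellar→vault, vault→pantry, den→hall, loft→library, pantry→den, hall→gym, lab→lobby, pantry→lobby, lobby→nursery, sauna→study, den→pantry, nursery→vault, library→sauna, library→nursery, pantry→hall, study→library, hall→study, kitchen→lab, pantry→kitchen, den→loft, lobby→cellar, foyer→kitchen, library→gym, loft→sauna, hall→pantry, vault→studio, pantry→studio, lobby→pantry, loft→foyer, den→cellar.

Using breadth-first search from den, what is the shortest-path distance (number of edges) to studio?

2

Level 0: den
Level 1: cellar, hall, loft, pantry
Level 2: foyer, gym, kitchen, library, lobby, sauna, studio, study, vault
Level 3: lab, nursery
studio first appears at level 2.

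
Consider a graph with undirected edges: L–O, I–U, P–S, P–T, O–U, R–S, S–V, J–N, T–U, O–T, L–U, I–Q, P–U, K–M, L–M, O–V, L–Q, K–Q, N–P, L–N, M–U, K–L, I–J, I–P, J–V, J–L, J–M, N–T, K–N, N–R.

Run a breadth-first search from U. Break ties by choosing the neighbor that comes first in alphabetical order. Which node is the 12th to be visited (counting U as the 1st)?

V

Visit U; enqueue I, L, M, O, P, T → queue [I, L, M, O, P, T]
Visit I; enqueue J, Q → queue [L, M, O, P, T, J, Q]
Visit L; enqueue K, N → queue [M, O, P, T, J, Q, K, N]
Visit M → queue [O, P, T, J, Q, K, N]
Visit O; enqueue V → queue [P, T, J, Q, K, N, V]
Visit P; enqueue S → queue [T, J, Q, K, N, V, S]
Visit T → queue [J, Q, K, N, V, S]
Visit J → queue [Q, K, N, V, S]
Visit Q → queue [K, N, V, S]
Visit K → queue [N, V, S]
Visit N; enqueue R → queue [V, S, R]
Visit V → queue [S, R]
Visit S → queue [R]
Visit R → queue []

Visit order: U, I, L, M, O, P, T, J, Q, K, N, V, S, R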